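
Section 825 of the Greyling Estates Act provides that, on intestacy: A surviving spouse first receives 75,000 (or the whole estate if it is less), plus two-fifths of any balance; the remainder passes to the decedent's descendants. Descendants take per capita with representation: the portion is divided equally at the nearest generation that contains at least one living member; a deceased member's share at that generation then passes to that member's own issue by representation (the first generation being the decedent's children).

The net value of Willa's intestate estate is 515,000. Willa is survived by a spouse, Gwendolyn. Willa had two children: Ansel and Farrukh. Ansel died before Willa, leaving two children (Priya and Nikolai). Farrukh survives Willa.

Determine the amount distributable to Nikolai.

Gwendolyn first takes 75,000, leaving a balance of 440,000. Gwendolyn then takes two-fifths of the balance (176,000), for a total of 251,000. The remaining 264,000 passes to the descendants.
The descendants' portion (264,000) is divided into 2 shares of 132,000: Farrukh takes 132,000; Ansel's 132,000 share passes to Ansel's issue.
Ansel's share (132,000) is divided into 2 shares of 66,000: Priya and Nikolai each take 66,000.

Nikolai receives 66,000.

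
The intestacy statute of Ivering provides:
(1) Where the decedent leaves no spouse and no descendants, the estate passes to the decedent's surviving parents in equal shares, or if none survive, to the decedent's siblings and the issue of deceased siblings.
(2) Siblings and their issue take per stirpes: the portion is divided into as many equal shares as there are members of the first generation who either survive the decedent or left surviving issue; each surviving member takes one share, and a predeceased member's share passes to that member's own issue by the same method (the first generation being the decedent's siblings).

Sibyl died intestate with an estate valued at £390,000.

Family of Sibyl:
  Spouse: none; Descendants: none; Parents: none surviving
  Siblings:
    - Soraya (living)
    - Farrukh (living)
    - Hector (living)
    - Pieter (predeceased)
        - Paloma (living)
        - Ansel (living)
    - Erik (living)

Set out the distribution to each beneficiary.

Soraya: £78,000; Farrukh: £78,000; Hector: £78,000; Paloma: £39,000; Ansel: £39,000; Erik: £78,000

The entire £390,000 passes to the siblings and their issue.
That amount (£390,000) is divided into 5 shares of £78,000: Soraya, Farrukh, Hector, and Erik each take £78,000; Pieter's £78,000 share passes to Pieter's issue.
Pieter's share (£78,000) is divided into 2 shares of £39,000: Paloma and Ansel each take £39,000.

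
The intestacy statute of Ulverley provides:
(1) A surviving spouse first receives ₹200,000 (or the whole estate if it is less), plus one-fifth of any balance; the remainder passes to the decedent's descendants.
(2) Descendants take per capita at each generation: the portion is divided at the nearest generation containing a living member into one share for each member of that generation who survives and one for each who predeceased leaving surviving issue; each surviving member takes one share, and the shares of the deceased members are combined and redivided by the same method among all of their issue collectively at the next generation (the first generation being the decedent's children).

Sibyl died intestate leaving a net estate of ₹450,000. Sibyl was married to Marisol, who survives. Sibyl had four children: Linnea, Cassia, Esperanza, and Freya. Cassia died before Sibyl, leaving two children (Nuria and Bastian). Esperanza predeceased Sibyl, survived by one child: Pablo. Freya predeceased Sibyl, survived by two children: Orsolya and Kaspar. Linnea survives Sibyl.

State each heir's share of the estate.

Marisol first takes ₹200,000, leaving a balance of ₹250,000. Marisol then takes one-fifth of the balance (₹50,000), for a total of ₹250,000. The remaining ₹200,000 passes to the descendants.
The descendants' portion (₹200,000) is divided at the children's generation into 4 shares of ₹50,000. Linnea takes ₹50,000. The 3 shares of the deceased (Cassia, Esperanza, and Freya) are combined into a pool of ₹150,000.
That pool (₹150,000) is divided at the grandchildren's generation equally among Nuria, Bastian, Pablo, Orsolya, and Kaspar: ₹30,000 each.

Marisol: ₹250,000; Linnea: ₹50,000; Nuria: ₹30,000; Bastian: ₹30,000; Pablo: ₹30,000; Orsolya: ₹30,000; Kaspar: ₹30,000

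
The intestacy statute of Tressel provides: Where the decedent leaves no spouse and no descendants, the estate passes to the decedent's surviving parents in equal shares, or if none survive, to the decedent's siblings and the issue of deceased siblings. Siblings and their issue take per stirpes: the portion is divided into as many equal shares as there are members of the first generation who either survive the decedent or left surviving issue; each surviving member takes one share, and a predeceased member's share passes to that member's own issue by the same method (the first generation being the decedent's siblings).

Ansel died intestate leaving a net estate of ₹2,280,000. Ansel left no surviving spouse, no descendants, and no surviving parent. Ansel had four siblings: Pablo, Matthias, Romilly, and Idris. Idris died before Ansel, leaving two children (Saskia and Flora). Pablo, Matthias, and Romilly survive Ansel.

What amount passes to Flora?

The entire ₹2,280,000 passes to the siblings and their issue.
That amount (₹2,280,000) is divided into 4 shares of ₹570,000: Pablo, Matthias, and Romilly each take ₹570,000; Idris's ₹570,000 share passes to Idris's issue.
Idris's share (₹570,000) is divided into 2 shares of ₹285,000: Saskia and Flora each take ₹285,000.

Flora receives ₹285,000.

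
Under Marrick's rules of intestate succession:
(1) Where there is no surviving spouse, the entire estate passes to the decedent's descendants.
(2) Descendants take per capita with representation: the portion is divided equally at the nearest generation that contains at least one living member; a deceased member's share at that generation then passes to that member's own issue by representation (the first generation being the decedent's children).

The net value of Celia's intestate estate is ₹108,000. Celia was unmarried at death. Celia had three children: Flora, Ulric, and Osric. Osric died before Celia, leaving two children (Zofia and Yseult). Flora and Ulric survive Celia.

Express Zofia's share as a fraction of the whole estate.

The entire ₹108,000 passes to the descendants.
That amount (₹108,000) is divided into 3 shares of ₹36,000: Flora and Ulric each take ₹36,000; Osric's ₹36,000 share passes to Osric's issue.
Osric's share (₹36,000) is divided into 2 shares of ₹18,000: Zofia and Yseult each take ₹18,000.

Zofia receives 1/6 of the estate.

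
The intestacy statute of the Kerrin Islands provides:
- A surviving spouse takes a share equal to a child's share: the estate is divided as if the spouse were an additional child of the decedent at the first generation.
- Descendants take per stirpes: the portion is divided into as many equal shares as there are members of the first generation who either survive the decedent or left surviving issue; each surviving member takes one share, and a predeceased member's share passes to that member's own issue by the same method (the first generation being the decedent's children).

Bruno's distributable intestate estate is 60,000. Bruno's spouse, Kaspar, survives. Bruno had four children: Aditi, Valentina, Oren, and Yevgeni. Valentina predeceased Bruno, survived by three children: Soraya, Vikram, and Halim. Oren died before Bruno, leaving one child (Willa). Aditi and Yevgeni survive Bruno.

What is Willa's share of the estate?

Willa receives 12,000.

The spouse counts as an additional share at the children's level, so there are 5 primary shares of 12,000. Kaspar takes one such share (12,000).
The children's combined portion (48,000) is divided into 4 shares of 12,000: Aditi and Yevgeni each take 12,000; Valentina's 12,000 share passes to Valentina's issue; Oren's 12,000 share passes to Oren's issue.
Valentina's share (12,000) is divided into 3 shares of 4,000: Soraya, Vikram, and Halim each take 4,000.
Oren's share (12,000) passes entirely to Willa.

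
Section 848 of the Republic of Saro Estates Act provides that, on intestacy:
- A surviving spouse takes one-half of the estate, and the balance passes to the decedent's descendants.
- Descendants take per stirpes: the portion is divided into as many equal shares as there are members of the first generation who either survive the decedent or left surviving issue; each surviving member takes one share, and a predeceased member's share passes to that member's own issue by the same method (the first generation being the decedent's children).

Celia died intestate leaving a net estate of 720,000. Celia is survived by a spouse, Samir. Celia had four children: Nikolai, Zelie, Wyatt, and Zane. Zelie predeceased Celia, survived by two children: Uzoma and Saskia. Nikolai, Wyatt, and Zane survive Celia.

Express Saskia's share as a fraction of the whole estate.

Saskia receives 1/16 of the estate.

Samir takes one-half of 720,000 = 360,000. The remaining 360,000 passes to the descendants.
The descendants' portion (360,000) is divided into 4 shares of 90,000: Nikolai, Wyatt, and Zane each take 90,000; Zelie's 90,000 share passes to Zelie's issue.
Zelie's share (90,000) is divided into 2 shares of 45,000: Uzoma and Saskia each take 45,000.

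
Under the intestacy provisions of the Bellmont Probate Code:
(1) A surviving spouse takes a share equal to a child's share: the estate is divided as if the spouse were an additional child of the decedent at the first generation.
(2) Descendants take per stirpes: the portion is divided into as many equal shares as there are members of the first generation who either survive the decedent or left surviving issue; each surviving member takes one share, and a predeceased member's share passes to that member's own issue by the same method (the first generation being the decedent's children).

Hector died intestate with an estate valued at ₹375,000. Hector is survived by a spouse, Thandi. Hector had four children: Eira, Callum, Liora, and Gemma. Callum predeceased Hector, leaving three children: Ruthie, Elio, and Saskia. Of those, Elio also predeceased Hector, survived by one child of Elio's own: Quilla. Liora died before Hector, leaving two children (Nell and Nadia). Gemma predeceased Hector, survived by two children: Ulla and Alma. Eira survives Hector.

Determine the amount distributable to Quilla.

The spouse counts as an additional share at the children's level, so there are 5 primary shares of ₹75,000. Thandi takes one such share (₹75,000).
The children's combined portion (₹300,000) is divided into 4 shares of ₹75,000: Eira takes ₹75,000; Callum's ₹75,000 share passes to Callum's issue; Liora's ₹75,000 share passes to Liora's issue; Gemma's ₹75,000 share passes to Gemma's issue.
Callum's share (₹75,000) is divided into 3 shares of ₹25,000: Ruthie and Saskia each take ₹25,000; Elio's ₹25,000 share passes to Elio's issue.
Elio's share (₹25,000) passes entirely to Quilla.
Liora's share (₹75,000) is divided into 2 shares of ₹37,500: Nell and Nadia each take ₹37,500.
Gemma's share (₹75,000) is divided into 2 shares of ₹37,500: Ulla and Alma each take ₹37,500.

Quilla receives ₹25,000.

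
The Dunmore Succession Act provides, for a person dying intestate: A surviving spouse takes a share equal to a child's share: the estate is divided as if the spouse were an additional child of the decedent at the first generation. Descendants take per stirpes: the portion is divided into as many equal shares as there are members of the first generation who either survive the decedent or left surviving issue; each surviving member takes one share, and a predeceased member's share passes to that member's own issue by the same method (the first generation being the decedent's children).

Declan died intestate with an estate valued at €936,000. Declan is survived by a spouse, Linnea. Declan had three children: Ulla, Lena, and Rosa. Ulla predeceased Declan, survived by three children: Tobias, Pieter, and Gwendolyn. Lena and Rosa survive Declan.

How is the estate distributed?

The spouse counts as an additional share at the children's level, so there are 4 primary shares of €234,000. Linnea takes one such share (€234,000).
The children's combined portion (€702,000) is divided into 3 shares of €234,000: Lena and Rosa each take €234,000; Ulla's €234,000 share passes to Ulla's issue.
Ulla's share (€234,000) is divided into 3 shares of €78,000: Tobias, Pieter, and Gwendolyn each take €78,000.

Linnea: €234,000; Tobias: €78,000; Pieter: €78,000; Gwendolyn: €78,000; Lena: €234,000; Rosa: €234,000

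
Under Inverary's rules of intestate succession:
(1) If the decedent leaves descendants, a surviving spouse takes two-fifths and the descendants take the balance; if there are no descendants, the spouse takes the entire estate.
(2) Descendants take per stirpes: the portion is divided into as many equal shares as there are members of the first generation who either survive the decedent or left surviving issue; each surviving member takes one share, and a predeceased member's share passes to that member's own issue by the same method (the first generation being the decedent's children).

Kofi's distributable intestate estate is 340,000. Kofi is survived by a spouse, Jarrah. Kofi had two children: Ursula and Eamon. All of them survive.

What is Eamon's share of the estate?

Jarrah takes two-fifths of 340,000 = 136,000. The remaining 204,000 passes to the descendants.
The descendants' portion (204,000) is divided into 2 shares of 102,000: Ursula and Eamon each take 102,000.

Eamon receives 102,000.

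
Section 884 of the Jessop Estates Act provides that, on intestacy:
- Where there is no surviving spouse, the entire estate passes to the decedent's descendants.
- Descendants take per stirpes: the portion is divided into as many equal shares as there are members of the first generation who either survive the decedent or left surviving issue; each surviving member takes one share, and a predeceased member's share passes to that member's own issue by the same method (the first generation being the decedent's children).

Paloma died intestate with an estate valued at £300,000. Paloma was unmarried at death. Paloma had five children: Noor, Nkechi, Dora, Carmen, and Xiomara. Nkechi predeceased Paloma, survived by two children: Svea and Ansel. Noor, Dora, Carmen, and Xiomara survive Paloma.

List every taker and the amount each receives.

Noor: £60,000; Svea: £30,000; Ansel: £30,000; Dora: £60,000; Carmen: £60,000; Xiomara: £60,000

The entire £300,000 passes to the descendants.
That amount (£300,000) is divided into 5 shares of £60,000: Noor, Dora, Carmen, and Xiomara each take £60,000; Nkechi's £60,000 share passes to Nkechi's issue.
Nkechi's share (£60,000) is divided into 2 shares of £30,000: Svea and Ansel each take £30,000.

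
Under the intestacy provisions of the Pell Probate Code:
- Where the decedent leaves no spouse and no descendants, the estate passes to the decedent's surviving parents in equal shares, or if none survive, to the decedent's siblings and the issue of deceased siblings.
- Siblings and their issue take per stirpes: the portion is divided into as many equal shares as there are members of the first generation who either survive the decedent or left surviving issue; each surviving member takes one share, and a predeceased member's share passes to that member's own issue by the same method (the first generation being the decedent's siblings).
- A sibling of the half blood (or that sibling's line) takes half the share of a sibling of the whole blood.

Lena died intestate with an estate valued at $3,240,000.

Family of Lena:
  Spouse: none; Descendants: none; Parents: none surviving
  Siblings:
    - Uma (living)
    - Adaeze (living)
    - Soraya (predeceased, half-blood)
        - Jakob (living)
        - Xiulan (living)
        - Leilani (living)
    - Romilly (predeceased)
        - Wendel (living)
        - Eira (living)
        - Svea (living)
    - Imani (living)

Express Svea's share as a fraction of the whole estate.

The entire $3,240,000 passes to the siblings and their issue.
Counting each half-blood sibling's line as half a unit, there are 9/2 units in $3,240,000, so one unit is $720,000. Whole-blood lines (Uma, Adaeze, Romilly, and Imani) take $720,000 each; half-blood lines (Soraya) take $360,000 each.
Soraya's share ($360,000) is divided into 3 shares of $120,000: Jakob, Xiulan, and Leilani each take $120,000.
Romilly's share ($720,000) is divided into 3 shares of $240,000: Wendel, Eira, and Svea each take $240,000.

Svea receives 2/27 of the estate.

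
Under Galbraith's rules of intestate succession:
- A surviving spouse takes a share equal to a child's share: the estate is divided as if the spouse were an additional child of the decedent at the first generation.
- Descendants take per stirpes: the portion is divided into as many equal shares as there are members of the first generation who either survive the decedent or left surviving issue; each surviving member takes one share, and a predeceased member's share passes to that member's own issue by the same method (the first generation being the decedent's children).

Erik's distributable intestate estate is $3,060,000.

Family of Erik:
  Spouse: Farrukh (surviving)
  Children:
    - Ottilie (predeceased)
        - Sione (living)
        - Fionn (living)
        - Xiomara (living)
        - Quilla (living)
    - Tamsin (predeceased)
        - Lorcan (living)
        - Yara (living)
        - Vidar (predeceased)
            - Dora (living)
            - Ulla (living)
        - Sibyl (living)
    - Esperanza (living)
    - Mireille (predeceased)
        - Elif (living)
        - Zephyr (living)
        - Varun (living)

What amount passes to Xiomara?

The spouse counts as an additional share at the children's level, so there are 5 primary shares of $612,000. Farrukh takes one such share ($612,000).
The children's combined portion ($2,448,000) is divided into 4 shares of $612,000: Esperanza takes $612,000; Ottilie's $612,000 share passes to Ottilie's issue; Tamsin's $612,000 share passes to Tamsin's issue; Mireille's $612,000 share passes to Mireille's issue.
Ottilie's share ($612,000) is divided into 4 shares of $153,000: Sione, Fionn, Xiomara, and Quilla each take $153,000.
Tamsin's share ($612,000) is divided into 4 shares of $153,000: Lorcan, Yara, and Sibyl each take $153,000; Vidar's $153,000 share passes to Vidar's issue.
Vidar's share ($153,000) is divided into 2 shares of $76,500: Dora and Ulla each take $76,500.
Mireille's share ($612,000) is divided into 3 shares of $204,000: Elif, Zephyr, and Varun each take $204,000.

Xiomara receives $153,000.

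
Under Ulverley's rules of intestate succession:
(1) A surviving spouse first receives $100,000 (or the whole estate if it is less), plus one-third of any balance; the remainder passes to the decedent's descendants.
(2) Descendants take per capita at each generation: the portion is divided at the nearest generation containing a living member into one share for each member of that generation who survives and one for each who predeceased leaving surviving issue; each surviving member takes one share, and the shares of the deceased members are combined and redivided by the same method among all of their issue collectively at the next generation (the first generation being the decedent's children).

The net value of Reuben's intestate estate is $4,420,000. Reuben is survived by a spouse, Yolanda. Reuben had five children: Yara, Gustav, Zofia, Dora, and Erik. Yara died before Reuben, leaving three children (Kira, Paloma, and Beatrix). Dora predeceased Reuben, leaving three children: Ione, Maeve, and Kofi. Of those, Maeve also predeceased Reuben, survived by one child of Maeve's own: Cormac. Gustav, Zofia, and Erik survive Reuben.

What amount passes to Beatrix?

Beatrix receives $192,000.

Yolanda first takes $100,000, leaving a balance of $4,320,000. Yolanda then takes one-third of the balance ($1,440,000), for a total of $1,540,000. The remaining $2,880,000 passes to the descendants.
The descendants' portion ($2,880,000) is divided at the children's generation into 5 shares of $576,000. Gustav, Zofia, and Erik each take $576,000. The 2 shares of the deceased (Yara and Dora) are combined into a pool of $1,152,000.
That pool ($1,152,000) is divided at the grandchildren's generation into 6 shares of $192,000. Kira, Paloma, Beatrix, Ione, and Kofi each take $192,000. The remaining share for the deceased Maeve ($192,000) is carried to the next generation.
That pool ($192,000) passes entirely to Cormac, the sole taker at the great-grandchildren's generation.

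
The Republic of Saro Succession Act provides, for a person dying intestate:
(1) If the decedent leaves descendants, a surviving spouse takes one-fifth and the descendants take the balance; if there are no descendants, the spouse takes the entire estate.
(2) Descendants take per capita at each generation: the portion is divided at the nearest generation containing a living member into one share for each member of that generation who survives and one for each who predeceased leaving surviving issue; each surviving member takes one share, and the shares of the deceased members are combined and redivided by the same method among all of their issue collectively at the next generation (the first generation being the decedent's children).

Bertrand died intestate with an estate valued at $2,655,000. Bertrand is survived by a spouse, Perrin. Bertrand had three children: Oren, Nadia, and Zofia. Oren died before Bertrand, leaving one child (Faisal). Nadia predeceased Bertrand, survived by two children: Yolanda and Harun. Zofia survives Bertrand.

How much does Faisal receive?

Faisal receives $472,000.

Perrin takes one-fifth of $2,655,000 = $531,000. The remaining $2,124,000 passes to the descendants.
The descendants' portion ($2,124,000) is divided at the children's generation into 3 shares of $708,000. Zofia takes $708,000. The 2 shares of the deceased (Oren and Nadia) are combined into a pool of $1,416,000.
That pool ($1,416,000) is divided at the grandchildren's generation equally among Faisal, Yolanda, and Harun: $472,000 each.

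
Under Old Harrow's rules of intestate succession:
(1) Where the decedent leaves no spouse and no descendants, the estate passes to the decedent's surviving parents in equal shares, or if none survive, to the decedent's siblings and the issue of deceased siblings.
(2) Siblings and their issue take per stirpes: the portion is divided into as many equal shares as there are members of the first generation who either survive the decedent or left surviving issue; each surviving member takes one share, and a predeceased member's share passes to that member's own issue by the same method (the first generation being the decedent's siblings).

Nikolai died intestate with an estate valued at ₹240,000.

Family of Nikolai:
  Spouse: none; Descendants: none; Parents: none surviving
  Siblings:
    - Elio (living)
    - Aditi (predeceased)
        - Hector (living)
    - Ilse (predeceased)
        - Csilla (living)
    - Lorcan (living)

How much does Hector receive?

Hector receives ₹60,000.

The entire ₹240,000 passes to the siblings and their issue.
That amount (₹240,000) is divided into 4 shares of ₹60,000: Elio and Lorcan each take ₹60,000; Aditi's ₹60,000 share passes to Aditi's issue; Ilse's ₹60,000 share passes to Ilse's issue.
Aditi's share (₹60,000) passes entirely to Hector.
Ilse's share (₹60,000) passes entirely to Csilla.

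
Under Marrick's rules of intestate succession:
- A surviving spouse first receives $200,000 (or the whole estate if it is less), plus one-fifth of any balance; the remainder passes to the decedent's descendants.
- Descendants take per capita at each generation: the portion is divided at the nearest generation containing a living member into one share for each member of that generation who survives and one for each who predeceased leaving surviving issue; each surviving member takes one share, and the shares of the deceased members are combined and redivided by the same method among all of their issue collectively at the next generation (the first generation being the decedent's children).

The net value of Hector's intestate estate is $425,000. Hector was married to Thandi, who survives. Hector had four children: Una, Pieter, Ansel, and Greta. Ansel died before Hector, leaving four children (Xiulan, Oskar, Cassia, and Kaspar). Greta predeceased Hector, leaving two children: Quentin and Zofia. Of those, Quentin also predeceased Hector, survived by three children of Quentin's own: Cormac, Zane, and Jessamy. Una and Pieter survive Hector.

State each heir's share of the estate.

Thandi first takes $200,000, leaving a balance of $225,000. Thandi then takes one-fifth of the balance ($45,000), for a total of $245,000. The remaining $180,000 passes to the descendants.
The descendants' portion ($180,000) is divided at the children's generation into 4 shares of $45,000. Una and Pieter each take $45,000. The 2 shares of the deceased (Ansel and Greta) are combined into a pool of $90,000.
That pool ($90,000) is divided at the grandchildren's generation into 6 shares of $15,000. Xiulan, Oskar, Cassia, Kaspar, and Zofia each take $15,000. The remaining share for the deceased Quentin ($15,000) is carried to the next generation.
That pool ($15,000) is divided at the great-grandchildren's generation equally among Cormac, Zane, and Jessamy: $5,000 each.

Thandi: $245,000; Una: $45,000; Pieter: $45,000; Xiulan: $15,000; Oskar: $15,000; Cassia: $15,000; Kaspar: $15,000; Cormac: $5,000; Zane: $5,000; Jessamy: $5,000; Zofia: $15,000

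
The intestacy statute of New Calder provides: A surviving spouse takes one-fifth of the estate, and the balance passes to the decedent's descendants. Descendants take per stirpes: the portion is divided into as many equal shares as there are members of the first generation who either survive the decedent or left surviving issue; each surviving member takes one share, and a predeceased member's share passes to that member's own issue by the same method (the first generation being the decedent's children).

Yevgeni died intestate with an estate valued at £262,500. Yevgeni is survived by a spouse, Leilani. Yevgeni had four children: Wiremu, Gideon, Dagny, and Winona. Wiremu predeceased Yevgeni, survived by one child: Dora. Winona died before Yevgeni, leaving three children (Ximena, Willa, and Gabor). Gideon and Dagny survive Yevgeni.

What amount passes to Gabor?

Gabor receives £17,500.

Leilani takes one-fifth of £262,500 = £52,500. The remaining £210,000 passes to the descendants.
The descendants' portion (£210,000) is divided into 4 shares of £52,500: Gideon and Dagny each take £52,500; Wiremu's £52,500 share passes to Wiremu's issue; Winona's £52,500 share passes to Winona's issue.
Wiremu's share (£52,500) passes entirely to Dora.
Winona's share (£52,500) is divided into 3 shares of £17,500: Ximena, Willa, and Gabor each take £17,500.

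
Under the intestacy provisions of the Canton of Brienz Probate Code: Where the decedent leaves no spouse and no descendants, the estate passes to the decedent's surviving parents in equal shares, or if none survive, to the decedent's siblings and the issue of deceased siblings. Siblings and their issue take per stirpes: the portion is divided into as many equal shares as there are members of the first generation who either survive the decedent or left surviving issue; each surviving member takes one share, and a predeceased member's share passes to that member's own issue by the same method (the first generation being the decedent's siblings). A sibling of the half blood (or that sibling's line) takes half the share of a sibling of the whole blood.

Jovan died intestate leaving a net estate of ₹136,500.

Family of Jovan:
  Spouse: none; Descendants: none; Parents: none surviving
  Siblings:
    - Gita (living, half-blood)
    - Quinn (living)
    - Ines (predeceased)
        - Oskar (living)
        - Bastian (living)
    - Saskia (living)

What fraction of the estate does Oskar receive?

The entire ₹136,500 passes to the siblings and their issue.
Counting each half-blood sibling's line as half a unit, there are 7/2 units in ₹136,500, so one unit is ₹39,000. Whole-blood lines (Quinn, Ines, and Saskia) take ₹39,000 each; half-blood lines (Gita) take ₹19,500 each.
Ines's share (₹39,000) is divided into 2 shares of ₹19,500: Oskar and Bastian each take ₹19,500.

Oskar receives 1/7 of the estate.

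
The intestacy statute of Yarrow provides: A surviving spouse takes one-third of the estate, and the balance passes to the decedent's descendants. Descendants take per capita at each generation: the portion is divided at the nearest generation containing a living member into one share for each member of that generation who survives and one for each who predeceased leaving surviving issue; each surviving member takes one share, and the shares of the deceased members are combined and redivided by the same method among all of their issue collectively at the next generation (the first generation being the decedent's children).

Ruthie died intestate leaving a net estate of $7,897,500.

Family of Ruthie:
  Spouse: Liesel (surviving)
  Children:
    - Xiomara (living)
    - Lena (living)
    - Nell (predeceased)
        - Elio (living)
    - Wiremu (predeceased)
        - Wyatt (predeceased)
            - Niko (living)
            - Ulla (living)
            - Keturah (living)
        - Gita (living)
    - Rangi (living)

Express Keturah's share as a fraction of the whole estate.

Keturah receives 4/135 of the estate.

Liesel takes one-third of $7,897,500 = $2,632,500. The remaining $5,265,000 passes to the descendants.
The descendants' portion ($5,265,000) is divided at the children's generation into 5 shares of $1,053,000. Xiomara, Lena, and Rangi each take $1,053,000. The 2 shares of the deceased (Nell and Wiremu) are combined into a pool of $2,106,000.
That pool ($2,106,000) is divided at the grandchildren's generation into 3 shares of $702,000. Elio and Gita each take $702,000. The remaining share for the deceased Wyatt ($702,000) is carried to the next generation.
That pool ($702,000) is divided at the great-grandchildren's generation equally among Niko, Ulla, and Keturah: $234,000 each.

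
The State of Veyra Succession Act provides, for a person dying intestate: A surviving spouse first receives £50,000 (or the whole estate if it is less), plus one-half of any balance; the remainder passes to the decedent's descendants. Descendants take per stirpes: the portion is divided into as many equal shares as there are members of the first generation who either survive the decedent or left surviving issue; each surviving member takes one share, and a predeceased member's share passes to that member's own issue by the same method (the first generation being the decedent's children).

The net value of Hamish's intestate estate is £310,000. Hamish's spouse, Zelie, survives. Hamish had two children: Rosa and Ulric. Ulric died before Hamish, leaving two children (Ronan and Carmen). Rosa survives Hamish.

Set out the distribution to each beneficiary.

Zelie: £180,000; Rosa: £65,000; Ronan: £32,500; Carmen: £32,500

Zelie first takes £50,000, leaving a balance of £260,000. Zelie then takes one-half of the balance (£130,000), for a total of £180,000. The remaining £130,000 passes to the descendants.
The descendants' portion (£130,000) is divided into 2 shares of £65,000: Rosa takes £65,000; Ulric's £65,000 share passes to Ulric's issue.
Ulric's share (£65,000) is divided into 2 shares of £32,500: Ronan and Carmen each take £32,500.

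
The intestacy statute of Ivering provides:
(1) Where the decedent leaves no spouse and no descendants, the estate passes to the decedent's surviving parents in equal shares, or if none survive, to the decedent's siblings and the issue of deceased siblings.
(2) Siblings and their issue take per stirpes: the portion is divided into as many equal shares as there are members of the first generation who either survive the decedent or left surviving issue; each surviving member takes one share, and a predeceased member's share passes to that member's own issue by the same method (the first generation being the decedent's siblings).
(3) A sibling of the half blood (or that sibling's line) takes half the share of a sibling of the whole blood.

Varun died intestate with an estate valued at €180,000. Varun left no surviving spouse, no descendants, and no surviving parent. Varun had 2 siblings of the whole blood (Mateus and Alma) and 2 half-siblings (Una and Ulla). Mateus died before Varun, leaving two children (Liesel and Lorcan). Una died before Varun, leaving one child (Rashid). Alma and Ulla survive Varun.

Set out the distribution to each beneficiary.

Liesel: €30,000; Lorcan: €30,000; Alma: €60,000; Rashid: €30,000; Ulla: €30,000

The entire €180,000 passes to the siblings and their issue.
Counting each half-blood sibling's line as half a unit, there are 3 units in €180,000, so one unit is €60,000. Whole-blood lines (Mateus and Alma) take €60,000 each; half-blood lines (Una and Ulla) take €30,000 each.
Mateus's share (€60,000) is divided into 2 shares of €30,000: Liesel and Lorcan each take €30,000.
Una's share (€30,000) passes entirely to Rashid.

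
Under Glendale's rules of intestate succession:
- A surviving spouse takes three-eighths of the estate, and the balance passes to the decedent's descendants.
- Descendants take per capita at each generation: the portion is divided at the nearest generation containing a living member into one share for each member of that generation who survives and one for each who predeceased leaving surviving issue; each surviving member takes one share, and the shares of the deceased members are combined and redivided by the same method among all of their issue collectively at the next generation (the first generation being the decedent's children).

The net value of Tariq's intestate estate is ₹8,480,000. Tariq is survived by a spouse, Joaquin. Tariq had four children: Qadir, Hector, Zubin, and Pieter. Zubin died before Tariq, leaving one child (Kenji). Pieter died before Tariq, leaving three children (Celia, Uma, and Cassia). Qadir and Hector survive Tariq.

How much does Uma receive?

Uma receives ₹662,500.

Joaquin takes three-eighths of ₹8,480,000 = ₹3,180,000. The remaining ₹5,300,000 passes to the descendants.
The descendants' portion (₹5,300,000) is divided at the children's generation into 4 shares of ₹1,325,000. Qadir and Hector each take ₹1,325,000. The 2 shares of the deceased (Zubin and Pieter) are combined into a pool of ₹2,650,000.
That pool (₹2,650,000) is divided at the grandchildren's generation equally among Kenji, Celia, Uma, and Cassia: ₹662,500 each.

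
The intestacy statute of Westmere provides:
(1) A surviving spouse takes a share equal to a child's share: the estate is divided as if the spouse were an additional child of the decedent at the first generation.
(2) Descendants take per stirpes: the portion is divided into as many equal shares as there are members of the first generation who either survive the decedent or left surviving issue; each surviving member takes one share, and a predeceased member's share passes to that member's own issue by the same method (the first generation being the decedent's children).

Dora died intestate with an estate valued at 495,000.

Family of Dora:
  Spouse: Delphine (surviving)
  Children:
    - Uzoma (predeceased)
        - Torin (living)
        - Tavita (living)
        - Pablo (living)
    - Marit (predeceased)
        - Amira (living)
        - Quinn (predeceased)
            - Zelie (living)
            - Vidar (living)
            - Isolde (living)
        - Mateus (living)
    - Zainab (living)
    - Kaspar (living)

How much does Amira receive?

The spouse counts as an additional share at the children's level, so there are 5 primary shares of 99,000. Delphine takes one such share (99,000).
The children's combined portion (396,000) is divided into 4 shares of 99,000: Zainab and Kaspar each take 99,000; Uzoma's 99,000 share passes to Uzoma's issue; Marit's 99,000 share passes to Marit's issue.
Uzoma's share (99,000) is divided into 3 shares of 33,000: Torin, Tavita, and Pablo each take 33,000.
Marit's share (99,000) is divided into 3 shares of 33,000: Amira and Mateus each take 33,000; Quinn's 33,000 share passes to Quinn's issue.
Quinn's share (33,000) is divided into 3 shares of 11,000: Zelie, Vidar, and Isolde each take 11,000.

Amira receives 33,000.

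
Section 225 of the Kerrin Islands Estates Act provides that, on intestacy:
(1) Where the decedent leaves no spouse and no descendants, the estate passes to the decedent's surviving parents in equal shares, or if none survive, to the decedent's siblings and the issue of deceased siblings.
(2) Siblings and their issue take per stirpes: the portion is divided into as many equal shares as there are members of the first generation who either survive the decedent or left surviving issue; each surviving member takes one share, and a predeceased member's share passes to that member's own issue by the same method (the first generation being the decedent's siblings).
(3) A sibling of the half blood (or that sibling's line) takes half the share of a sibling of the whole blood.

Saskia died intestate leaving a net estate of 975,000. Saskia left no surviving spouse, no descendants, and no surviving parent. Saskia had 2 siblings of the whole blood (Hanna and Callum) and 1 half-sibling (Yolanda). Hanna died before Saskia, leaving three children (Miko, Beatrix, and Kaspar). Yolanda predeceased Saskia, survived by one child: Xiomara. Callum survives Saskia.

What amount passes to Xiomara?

Xiomara receives 195,000.

The entire 975,000 passes to the siblings and their issue.
Counting each half-blood sibling's line as half a unit, there are 5/2 units in 975,000, so one unit is 390,000. Whole-blood lines (Hanna and Callum) take 390,000 each; half-blood lines (Yolanda) take 195,000 each.
Hanna's share (390,000) is divided into 3 shares of 130,000: Miko, Beatrix, and Kaspar each take 130,000.
Yolanda's share (195,000) passes entirely to Xiomara.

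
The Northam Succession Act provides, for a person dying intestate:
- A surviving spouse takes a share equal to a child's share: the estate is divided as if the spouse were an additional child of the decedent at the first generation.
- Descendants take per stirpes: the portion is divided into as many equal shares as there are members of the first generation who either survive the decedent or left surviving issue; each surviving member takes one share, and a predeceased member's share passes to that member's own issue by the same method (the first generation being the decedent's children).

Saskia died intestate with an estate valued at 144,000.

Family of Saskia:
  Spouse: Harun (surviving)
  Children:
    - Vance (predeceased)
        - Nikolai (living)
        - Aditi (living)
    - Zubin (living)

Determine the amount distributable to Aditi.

The spouse counts as an additional share at the children's level, so there are 3 primary shares of 48,000. Harun takes one such share (48,000).
The children's combined portion (96,000) is divided into 2 shares of 48,000: Zubin takes 48,000; Vance's 48,000 share passes to Vance's issue.
Vance's share (48,000) is divided into 2 shares of 24,000: Nikolai and Aditi each take 24,000.

Aditi receives 24,000.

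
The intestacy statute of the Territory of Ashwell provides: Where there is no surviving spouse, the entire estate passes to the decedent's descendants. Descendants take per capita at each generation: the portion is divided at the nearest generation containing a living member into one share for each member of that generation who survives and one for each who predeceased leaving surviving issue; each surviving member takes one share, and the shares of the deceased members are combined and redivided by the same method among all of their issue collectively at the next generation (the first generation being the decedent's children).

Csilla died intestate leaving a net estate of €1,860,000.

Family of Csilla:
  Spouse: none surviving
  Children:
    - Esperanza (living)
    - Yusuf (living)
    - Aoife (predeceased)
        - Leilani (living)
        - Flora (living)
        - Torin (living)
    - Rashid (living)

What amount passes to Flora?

The entire €1,860,000 passes to the descendants.
That amount (€1,860,000) is divided at the children's generation into 4 shares of €465,000. Esperanza, Yusuf, and Rashid each take €465,000. The remaining share for the deceased Aoife (€465,000) is carried to the next generation.
That pool (€465,000) is divided at the grandchildren's generation equally among Leilani, Flora, and Torin: €155,000 each.

Flora receives €155,000.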